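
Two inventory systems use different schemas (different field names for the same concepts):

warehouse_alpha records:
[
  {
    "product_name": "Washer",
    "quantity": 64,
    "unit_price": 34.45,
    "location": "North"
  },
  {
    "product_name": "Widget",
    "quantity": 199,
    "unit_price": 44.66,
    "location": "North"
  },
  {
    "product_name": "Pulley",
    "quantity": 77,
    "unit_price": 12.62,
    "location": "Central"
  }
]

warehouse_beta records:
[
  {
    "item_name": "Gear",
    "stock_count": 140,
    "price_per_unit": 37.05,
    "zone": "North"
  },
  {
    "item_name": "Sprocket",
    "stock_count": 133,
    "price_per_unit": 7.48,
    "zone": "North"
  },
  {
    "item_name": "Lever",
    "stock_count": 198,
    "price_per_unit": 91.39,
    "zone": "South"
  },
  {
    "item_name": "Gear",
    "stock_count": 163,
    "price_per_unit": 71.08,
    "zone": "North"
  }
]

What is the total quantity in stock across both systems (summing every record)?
974

To reconcile these schemas, identify the field holding the quantity in stock in each system:
1. In warehouse_alpha it is "quantity"
2. In warehouse_beta it is "stock_count"

From warehouse_alpha: 64 + 199 + 77 = 340
From warehouse_beta: 140 + 133 + 198 + 163 = 634

Total: 340 + 634 = 974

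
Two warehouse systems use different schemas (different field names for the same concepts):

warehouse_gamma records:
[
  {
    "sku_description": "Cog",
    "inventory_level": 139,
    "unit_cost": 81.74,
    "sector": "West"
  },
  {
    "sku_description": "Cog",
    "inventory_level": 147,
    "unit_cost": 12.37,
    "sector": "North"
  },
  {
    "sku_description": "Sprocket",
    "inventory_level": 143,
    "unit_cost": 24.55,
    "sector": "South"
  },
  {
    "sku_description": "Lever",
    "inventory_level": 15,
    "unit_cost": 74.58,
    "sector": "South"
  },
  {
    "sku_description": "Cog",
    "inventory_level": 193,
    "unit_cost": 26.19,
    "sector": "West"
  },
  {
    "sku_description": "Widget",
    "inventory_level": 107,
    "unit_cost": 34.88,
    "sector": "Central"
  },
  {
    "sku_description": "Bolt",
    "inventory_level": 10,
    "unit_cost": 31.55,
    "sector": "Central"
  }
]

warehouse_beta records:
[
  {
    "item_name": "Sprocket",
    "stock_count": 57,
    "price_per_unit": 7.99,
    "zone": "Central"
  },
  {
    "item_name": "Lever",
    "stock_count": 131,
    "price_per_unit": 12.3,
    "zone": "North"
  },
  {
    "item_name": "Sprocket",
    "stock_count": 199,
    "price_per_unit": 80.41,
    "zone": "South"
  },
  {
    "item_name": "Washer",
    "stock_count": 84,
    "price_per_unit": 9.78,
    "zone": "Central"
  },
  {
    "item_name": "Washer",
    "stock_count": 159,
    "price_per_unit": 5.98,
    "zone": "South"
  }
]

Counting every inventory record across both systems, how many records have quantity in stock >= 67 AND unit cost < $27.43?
6

Schema mappings:
- "inventory_level" (warehouse_gamma) = "stock_count" (warehouse_beta) = quantity
- "unit_cost" (warehouse_gamma) = "price_per_unit" (warehouse_beta) = unit cost

Records meeting both conditions in warehouse_gamma: 3
Records meeting both conditions in warehouse_beta: 3

Total: 3 + 3 = 6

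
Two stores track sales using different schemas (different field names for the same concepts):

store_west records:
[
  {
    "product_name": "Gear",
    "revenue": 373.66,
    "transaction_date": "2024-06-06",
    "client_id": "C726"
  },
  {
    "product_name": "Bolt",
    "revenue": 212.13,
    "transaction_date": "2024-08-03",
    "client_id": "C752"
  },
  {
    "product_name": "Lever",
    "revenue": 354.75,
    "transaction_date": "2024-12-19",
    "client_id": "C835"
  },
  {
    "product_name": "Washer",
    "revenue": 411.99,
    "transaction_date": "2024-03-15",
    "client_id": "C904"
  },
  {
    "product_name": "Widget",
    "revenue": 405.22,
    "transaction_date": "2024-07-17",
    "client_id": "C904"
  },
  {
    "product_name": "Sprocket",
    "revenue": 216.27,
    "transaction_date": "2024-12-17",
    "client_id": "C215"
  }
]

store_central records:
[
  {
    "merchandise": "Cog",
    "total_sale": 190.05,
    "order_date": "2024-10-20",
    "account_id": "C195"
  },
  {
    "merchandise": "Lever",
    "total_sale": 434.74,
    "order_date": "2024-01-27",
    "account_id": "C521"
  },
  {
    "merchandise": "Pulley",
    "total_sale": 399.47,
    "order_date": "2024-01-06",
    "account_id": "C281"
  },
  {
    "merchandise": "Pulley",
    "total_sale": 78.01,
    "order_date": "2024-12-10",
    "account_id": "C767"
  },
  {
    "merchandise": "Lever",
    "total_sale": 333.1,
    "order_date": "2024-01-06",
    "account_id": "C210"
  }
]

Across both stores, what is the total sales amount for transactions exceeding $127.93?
3331.38

Schema mapping: "revenue" (store_west) = "total_sale" (store_central) = sale amount

Sum of sales > $127.93 in store_west: 1974.02
Sum of sales > $127.93 in store_central: 1357.36

Total: 1974.02 + 1357.36 = 3331.38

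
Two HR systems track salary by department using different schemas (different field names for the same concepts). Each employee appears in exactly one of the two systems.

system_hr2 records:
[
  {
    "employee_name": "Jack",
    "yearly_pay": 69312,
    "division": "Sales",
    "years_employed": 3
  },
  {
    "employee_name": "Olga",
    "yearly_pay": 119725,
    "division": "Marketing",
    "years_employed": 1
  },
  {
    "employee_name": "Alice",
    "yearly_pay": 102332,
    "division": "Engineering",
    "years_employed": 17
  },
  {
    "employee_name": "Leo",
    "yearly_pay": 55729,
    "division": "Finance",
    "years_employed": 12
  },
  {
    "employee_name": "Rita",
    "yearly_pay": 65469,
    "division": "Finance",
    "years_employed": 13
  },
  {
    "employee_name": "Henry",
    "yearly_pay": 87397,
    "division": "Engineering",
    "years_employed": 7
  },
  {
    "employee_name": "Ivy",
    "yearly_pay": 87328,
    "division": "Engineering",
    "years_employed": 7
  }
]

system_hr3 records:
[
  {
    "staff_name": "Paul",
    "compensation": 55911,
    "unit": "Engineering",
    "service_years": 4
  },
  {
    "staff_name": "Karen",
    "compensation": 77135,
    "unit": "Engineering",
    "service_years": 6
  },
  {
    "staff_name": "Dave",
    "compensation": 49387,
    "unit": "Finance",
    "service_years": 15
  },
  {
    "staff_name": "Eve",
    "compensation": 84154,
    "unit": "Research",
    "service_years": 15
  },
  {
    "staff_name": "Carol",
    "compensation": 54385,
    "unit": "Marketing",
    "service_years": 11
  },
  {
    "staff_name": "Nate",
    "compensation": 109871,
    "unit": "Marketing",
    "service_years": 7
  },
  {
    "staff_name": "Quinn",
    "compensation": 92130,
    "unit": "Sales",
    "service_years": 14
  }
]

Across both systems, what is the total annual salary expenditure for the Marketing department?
283981

Schema mappings:
- "division" (system_hr2) = "unit" (system_hr3) = department
- "yearly_pay" (system_hr2) = "compensation" (system_hr3) = salary

Marketing salaries from system_hr2: 119725
Marketing salaries from system_hr3: 164256

Total: 119725 + 164256 = 283981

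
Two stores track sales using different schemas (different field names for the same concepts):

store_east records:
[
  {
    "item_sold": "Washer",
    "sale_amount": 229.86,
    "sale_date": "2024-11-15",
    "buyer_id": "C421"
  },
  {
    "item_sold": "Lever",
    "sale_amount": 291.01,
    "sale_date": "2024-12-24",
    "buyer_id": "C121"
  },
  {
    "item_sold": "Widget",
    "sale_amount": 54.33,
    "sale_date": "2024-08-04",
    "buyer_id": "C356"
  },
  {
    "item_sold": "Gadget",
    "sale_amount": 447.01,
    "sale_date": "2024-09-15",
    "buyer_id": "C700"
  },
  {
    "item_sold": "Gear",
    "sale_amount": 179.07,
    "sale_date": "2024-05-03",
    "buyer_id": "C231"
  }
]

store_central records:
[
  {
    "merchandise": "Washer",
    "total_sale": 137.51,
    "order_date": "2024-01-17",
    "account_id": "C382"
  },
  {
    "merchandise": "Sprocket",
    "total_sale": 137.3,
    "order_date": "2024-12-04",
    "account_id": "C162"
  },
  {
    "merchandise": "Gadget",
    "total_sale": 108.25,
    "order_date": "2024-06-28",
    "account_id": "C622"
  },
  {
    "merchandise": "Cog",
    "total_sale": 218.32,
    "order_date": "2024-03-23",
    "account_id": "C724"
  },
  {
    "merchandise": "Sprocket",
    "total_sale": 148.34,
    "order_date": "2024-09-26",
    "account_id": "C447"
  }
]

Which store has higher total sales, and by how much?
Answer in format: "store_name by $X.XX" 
store_east by $451.56

Schema mapping: "sale_amount" (store_east) = "total_sale" (store_central) = sale amount

Total for store_east: 1201.28
Total for store_central: 749.72

Difference: |1201.28 - 749.72| = 451.56
store_east has higher sales by $451.56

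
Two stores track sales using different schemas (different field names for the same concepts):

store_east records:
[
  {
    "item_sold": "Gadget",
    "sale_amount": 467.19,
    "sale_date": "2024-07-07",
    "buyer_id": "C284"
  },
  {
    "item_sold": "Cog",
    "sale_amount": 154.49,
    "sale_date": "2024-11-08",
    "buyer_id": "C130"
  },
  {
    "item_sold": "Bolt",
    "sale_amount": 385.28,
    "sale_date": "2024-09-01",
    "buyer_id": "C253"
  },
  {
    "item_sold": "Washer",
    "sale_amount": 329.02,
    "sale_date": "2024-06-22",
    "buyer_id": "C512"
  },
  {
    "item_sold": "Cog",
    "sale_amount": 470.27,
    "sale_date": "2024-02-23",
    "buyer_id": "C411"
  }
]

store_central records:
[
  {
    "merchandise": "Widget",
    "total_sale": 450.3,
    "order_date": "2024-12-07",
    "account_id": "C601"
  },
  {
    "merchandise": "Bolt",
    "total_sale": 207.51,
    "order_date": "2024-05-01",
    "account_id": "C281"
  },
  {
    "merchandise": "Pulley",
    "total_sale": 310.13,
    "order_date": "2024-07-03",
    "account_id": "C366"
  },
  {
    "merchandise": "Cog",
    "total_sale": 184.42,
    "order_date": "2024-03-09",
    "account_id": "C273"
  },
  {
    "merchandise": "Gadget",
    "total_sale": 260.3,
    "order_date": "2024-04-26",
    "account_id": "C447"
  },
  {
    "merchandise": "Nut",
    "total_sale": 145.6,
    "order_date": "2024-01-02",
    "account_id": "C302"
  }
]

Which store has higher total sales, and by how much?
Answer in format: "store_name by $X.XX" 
store_east by $247.99

Schema mapping: "sale_amount" (store_east) = "total_sale" (store_central) = sale amount

Total for store_east: 1806.25
Total for store_central: 1558.26

Difference: |1806.25 - 1558.26| = 247.99
store_east has higher sales by $247.99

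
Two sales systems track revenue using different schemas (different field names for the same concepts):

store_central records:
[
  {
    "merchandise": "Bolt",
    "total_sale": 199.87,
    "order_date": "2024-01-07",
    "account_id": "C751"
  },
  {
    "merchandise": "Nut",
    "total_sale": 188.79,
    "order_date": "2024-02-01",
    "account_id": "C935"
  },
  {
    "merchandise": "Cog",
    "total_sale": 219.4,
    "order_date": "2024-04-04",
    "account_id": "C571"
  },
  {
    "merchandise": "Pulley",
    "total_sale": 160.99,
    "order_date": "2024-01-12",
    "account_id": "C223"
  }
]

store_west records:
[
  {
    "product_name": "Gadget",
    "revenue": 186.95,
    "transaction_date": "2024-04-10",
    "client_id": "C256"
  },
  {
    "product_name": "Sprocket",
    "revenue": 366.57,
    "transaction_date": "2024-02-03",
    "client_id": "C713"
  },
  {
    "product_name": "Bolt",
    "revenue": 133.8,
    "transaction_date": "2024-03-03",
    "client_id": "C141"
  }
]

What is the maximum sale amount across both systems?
366.57

Reconcile: "total_sale" (store_central) = "revenue" (store_west) = sale amount

Maximum in store_central: 219.4
Maximum in store_west: 366.57

Overall maximum: max(219.4, 366.57) = 366.57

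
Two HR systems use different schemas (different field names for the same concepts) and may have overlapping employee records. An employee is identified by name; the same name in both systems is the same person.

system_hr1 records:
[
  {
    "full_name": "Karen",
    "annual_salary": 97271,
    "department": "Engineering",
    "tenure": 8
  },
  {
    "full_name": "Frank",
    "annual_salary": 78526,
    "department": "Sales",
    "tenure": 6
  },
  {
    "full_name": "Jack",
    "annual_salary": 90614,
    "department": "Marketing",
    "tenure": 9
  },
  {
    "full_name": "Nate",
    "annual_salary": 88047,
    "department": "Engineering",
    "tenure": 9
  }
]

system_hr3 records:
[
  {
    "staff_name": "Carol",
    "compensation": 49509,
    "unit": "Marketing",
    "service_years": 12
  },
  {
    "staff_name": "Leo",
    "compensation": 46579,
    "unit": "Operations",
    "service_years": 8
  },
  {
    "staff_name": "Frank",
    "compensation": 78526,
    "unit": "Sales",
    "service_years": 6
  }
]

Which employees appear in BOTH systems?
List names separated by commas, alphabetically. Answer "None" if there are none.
Frank

Schema mapping: "full_name" (system_hr1) = "staff_name" (system_hr3) = employee name

Names in system_hr1: ['Frank', 'Jack', 'Karen', 'Nate']
Names in system_hr3: ['Carol', 'Frank', 'Leo']

Intersection: ['Frank']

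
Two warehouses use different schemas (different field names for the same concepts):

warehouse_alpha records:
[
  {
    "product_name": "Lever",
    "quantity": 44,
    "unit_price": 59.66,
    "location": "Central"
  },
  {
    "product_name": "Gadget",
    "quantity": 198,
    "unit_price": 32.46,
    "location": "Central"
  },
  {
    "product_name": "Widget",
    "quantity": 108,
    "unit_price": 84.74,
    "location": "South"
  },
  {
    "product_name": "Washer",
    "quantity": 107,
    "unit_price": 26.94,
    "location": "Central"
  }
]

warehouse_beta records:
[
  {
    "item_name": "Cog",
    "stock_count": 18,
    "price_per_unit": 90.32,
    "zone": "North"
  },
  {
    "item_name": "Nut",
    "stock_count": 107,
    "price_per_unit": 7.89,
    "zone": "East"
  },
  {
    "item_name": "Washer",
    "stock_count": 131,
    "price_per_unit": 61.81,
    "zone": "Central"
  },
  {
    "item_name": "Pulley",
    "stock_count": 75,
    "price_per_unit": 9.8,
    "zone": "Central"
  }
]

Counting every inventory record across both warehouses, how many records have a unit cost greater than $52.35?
4

Schema mapping: "unit_price" (warehouse_alpha) = "price_per_unit" (warehouse_beta) = unit cost

Records > $52.35 in warehouse_alpha: 2
Records > $52.35 in warehouse_beta: 2

Total count: 2 + 2 = 4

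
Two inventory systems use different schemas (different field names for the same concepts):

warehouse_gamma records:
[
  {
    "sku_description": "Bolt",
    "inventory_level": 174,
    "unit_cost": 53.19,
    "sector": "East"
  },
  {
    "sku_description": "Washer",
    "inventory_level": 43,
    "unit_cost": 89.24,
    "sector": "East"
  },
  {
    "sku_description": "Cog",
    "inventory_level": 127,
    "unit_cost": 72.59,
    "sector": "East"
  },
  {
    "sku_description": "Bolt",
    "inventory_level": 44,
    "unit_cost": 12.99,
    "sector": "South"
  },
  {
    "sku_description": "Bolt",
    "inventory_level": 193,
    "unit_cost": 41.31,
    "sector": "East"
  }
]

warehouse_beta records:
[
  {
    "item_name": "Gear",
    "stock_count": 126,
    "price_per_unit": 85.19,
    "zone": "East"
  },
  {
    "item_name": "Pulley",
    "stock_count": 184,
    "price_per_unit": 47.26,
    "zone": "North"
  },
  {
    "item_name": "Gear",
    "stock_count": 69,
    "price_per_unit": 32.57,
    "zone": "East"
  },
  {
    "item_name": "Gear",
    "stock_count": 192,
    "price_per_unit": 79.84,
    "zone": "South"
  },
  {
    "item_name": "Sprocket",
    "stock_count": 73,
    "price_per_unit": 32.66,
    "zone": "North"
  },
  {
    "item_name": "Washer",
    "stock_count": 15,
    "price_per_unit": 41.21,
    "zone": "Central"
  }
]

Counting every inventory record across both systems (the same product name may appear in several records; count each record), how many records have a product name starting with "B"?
3

Schema mapping: "sku_description" (warehouse_gamma) = "item_name" (warehouse_beta) = product name

Records with product name starting with "B" in warehouse_gamma: 3
Records with product name starting with "B" in warehouse_beta: 0

Total: 3 + 0 = 3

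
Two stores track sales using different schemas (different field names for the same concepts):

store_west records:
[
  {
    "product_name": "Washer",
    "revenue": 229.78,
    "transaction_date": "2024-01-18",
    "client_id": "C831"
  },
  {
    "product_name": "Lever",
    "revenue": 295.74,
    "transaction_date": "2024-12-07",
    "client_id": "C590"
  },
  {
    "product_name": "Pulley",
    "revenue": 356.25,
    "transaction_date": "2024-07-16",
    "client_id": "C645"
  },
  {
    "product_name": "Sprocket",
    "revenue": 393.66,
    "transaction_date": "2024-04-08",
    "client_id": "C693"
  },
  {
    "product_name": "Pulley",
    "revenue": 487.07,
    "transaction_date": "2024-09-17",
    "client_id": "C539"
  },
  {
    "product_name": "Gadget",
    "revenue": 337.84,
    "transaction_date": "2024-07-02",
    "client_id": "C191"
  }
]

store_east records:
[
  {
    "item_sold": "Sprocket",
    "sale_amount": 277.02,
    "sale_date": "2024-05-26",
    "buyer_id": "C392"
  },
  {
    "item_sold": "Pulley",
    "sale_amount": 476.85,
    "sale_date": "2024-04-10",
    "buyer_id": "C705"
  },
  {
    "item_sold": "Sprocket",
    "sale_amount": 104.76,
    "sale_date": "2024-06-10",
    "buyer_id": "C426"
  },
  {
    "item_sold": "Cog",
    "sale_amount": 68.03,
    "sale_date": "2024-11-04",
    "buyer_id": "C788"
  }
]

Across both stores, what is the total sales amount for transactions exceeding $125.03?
2854.21

Schema mapping: "revenue" (store_west) = "sale_amount" (store_east) = sale amount

Sum of sales > $125.03 in store_west: 2100.34
Sum of sales > $125.03 in store_east: 753.87

Total: 2100.34 + 753.87 = 2854.21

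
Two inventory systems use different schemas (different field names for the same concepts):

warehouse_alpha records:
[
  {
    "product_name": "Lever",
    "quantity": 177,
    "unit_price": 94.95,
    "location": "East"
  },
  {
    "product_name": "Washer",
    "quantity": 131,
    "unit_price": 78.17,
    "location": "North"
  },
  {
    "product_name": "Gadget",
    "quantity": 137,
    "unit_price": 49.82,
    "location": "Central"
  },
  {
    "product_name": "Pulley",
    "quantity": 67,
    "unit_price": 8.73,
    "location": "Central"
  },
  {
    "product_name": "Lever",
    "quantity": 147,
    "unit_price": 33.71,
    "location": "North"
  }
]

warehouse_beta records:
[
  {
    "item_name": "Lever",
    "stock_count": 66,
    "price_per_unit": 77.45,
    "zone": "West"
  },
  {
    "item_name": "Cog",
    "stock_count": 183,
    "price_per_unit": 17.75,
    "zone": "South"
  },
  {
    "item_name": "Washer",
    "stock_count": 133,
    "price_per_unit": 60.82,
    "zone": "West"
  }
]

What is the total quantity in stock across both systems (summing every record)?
1041

To reconcile these schemas, identify the field holding the quantity in stock in each system:
1. In warehouse_alpha it is "quantity"
2. In warehouse_beta it is "stock_count"

From warehouse_alpha: 177 + 131 + 137 + 67 + 147 = 659
From warehouse_beta: 66 + 183 + 133 = 382

Total: 659 + 382 = 1041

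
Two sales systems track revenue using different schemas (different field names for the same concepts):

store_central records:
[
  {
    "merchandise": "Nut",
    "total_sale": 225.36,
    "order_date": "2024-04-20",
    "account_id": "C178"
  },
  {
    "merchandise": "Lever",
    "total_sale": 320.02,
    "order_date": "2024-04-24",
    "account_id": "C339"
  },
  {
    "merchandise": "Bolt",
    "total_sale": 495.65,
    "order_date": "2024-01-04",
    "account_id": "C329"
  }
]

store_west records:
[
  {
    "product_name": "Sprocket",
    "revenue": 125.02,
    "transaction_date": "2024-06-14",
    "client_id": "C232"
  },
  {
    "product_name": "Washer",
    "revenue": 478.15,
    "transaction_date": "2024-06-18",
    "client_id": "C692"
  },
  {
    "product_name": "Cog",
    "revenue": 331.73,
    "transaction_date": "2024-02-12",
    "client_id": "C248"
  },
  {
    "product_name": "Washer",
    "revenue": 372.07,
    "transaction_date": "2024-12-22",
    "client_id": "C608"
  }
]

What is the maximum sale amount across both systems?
495.65

Reconcile: "total_sale" (store_central) = "revenue" (store_west) = sale amount

Maximum in store_central: 495.65
Maximum in store_west: 478.15

Overall maximum: max(495.65, 478.15) = 495.65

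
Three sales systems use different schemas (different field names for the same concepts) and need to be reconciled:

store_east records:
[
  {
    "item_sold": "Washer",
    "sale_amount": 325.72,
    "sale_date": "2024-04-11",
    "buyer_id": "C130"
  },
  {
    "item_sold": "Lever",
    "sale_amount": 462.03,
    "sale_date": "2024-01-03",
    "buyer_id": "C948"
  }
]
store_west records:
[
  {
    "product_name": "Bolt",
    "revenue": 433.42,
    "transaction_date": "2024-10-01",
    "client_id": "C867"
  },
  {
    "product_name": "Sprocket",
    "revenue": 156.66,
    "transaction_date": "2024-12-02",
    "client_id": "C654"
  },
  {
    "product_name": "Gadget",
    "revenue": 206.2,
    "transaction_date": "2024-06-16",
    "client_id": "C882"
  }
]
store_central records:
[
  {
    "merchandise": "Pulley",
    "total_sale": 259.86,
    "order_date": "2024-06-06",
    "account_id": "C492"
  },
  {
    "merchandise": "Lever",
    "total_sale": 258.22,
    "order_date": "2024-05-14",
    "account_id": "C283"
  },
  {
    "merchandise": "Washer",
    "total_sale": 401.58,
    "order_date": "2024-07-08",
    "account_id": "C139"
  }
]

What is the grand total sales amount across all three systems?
2503.69

Schema reconciliation - all amount fields map to sale amount:

store_east (sale_amount): 787.75
store_west (revenue): 796.28
store_central (total_sale): 919.66

Grand total: 2503.69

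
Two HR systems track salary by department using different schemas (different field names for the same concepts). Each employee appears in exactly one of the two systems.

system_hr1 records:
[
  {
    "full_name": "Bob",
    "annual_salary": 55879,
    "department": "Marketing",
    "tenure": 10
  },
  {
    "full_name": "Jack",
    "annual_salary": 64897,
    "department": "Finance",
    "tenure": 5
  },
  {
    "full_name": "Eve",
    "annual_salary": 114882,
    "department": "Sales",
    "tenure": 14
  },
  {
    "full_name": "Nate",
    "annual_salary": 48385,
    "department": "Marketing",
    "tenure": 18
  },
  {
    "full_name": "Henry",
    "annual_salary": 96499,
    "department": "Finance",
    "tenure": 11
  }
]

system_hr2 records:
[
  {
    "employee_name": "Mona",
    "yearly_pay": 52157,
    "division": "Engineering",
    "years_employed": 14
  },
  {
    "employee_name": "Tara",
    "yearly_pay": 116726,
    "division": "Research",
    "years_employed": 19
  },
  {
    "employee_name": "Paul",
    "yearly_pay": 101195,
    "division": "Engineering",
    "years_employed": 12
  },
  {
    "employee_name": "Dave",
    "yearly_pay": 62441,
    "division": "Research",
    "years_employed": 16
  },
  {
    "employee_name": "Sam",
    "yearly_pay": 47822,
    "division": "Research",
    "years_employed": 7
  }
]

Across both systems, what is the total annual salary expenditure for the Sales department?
114882

Schema mappings:
- "department" (system_hr1) = "division" (system_hr2) = department
- "annual_salary" (system_hr1) = "yearly_pay" (system_hr2) = salary

Sales salaries from system_hr1: 114882
Sales salaries from system_hr2: 0

Total: 114882 + 0 = 114882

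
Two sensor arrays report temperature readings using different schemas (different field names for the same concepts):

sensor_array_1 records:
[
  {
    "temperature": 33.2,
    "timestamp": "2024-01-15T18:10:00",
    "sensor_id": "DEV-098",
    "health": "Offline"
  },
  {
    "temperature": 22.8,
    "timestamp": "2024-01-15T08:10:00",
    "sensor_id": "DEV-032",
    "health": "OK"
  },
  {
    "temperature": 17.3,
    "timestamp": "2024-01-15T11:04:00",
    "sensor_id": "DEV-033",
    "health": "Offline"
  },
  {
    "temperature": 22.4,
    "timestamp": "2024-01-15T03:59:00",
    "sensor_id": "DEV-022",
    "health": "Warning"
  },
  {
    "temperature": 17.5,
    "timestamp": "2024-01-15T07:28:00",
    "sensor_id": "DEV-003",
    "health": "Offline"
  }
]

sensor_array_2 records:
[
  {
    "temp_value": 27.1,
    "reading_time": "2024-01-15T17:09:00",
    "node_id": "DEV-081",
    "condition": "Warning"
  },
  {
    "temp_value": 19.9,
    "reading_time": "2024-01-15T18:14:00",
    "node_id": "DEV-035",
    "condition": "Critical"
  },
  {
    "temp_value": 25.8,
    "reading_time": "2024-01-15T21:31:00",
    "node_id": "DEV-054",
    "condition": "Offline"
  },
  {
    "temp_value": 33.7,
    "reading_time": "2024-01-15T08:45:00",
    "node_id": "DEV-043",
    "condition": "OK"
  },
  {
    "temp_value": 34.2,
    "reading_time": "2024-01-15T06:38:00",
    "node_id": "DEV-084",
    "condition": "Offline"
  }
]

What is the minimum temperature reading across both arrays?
17.3

Schema mapping: "temperature" (sensor_array_1) = "temp_value" (sensor_array_2) = temperature reading

Minimum in sensor_array_1: 17.3
Minimum in sensor_array_2: 19.9

Overall minimum: min(17.3, 19.9) = 17.3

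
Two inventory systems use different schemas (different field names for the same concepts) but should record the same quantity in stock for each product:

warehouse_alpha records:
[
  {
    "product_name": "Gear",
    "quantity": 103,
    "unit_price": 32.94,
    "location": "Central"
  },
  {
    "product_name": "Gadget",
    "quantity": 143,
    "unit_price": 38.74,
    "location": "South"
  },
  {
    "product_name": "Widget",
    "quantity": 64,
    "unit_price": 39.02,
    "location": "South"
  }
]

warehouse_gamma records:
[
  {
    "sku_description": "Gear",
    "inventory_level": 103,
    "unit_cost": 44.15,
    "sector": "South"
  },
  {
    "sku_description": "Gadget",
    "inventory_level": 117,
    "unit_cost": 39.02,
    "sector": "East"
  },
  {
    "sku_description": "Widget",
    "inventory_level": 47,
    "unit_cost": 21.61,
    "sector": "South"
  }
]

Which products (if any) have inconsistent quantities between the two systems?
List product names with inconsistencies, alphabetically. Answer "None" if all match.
Gadget, Widget

Schema mappings:
- "product_name" (warehouse_alpha) = "sku_description" (warehouse_gamma) = product name
- "quantity" (warehouse_alpha) = "inventory_level" (warehouse_gamma) = quantity

Comparison:
  Gear: 103 vs 103 - MATCH
  Gadget: 143 vs 117 - MISMATCH
  Widget: 64 vs 47 - MISMATCH

Products with inconsistencies: Gadget, Widget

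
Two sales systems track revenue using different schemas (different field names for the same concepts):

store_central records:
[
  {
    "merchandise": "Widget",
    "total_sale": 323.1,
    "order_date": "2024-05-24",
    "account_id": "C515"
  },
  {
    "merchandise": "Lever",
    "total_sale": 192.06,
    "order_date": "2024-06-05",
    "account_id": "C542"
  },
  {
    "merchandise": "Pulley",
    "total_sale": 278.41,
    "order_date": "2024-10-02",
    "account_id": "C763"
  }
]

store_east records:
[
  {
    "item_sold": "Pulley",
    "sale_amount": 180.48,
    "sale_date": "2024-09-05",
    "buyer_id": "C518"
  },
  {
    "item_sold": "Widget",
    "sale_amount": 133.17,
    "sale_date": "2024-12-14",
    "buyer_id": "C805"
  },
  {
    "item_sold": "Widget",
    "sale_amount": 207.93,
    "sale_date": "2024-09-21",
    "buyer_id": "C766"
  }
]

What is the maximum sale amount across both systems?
323.1

Reconcile: "total_sale" (store_central) = "sale_amount" (store_east) = sale amount

Maximum in store_central: 323.1
Maximum in store_east: 207.93

Overall maximum: max(323.1, 207.93) = 323.1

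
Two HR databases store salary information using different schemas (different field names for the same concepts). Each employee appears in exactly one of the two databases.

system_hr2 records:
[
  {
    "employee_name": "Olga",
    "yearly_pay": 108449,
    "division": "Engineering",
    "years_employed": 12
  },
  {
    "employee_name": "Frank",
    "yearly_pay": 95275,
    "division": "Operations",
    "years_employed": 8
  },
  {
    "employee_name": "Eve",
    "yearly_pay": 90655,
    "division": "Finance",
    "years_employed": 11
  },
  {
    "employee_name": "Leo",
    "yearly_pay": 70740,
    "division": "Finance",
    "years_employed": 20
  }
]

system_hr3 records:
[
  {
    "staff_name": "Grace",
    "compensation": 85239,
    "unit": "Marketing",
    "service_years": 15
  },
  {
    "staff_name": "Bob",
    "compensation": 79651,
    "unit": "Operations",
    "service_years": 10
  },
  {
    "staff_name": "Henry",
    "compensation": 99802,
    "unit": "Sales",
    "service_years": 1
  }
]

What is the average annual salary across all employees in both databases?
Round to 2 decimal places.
89973.00

Schema mapping: "yearly_pay" (system_hr2) = "compensation" (system_hr3) = annual salary

All salaries: [108449, 95275, 90655, 70740, 85239, 79651, 99802]
Sum: 629811
Count: 7
Average: 629811 / 7 = 89973.00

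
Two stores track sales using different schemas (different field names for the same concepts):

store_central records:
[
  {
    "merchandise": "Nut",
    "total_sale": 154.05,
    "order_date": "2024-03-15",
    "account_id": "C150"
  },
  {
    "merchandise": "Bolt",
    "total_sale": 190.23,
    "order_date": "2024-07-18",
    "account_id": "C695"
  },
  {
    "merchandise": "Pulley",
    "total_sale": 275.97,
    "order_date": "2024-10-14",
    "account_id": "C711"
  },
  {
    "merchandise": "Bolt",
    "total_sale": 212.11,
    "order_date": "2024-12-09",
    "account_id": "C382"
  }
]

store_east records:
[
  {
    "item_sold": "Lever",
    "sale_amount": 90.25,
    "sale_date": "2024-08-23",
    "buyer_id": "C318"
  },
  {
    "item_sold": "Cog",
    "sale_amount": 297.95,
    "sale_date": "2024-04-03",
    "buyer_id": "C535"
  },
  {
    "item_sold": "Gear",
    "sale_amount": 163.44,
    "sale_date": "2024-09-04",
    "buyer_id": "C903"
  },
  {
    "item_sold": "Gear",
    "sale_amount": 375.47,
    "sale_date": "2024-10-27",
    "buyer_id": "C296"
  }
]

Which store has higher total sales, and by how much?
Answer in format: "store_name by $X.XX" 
store_east by $94.75

Schema mapping: "total_sale" (store_central) = "sale_amount" (store_east) = sale amount

Total for store_central: 832.36
Total for store_east: 927.11

Difference: |832.36 - 927.11| = 94.75
store_east has higher sales by $94.75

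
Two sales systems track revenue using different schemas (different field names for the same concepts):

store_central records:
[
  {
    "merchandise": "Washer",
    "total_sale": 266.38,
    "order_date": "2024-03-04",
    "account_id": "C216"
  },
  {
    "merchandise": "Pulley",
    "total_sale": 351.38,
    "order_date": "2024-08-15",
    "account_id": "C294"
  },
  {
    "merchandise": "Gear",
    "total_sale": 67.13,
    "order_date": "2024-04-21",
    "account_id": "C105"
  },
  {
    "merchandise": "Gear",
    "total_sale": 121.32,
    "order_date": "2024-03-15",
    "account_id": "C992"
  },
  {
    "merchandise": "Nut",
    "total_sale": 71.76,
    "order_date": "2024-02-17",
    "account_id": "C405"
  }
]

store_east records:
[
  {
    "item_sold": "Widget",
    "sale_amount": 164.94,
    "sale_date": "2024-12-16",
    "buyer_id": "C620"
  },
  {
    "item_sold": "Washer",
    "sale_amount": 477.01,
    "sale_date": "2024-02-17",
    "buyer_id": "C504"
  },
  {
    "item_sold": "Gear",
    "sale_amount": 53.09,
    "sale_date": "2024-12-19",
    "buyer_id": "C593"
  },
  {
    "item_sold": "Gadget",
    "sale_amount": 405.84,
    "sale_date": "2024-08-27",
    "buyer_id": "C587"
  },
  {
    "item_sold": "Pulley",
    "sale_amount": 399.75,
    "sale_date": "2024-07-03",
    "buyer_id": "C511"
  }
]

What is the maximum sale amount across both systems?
477.01

Reconcile: "total_sale" (store_central) = "sale_amount" (store_east) = sale amount

Maximum in store_central: 351.38
Maximum in store_east: 477.01

Overall maximum: max(351.38, 477.01) = 477.01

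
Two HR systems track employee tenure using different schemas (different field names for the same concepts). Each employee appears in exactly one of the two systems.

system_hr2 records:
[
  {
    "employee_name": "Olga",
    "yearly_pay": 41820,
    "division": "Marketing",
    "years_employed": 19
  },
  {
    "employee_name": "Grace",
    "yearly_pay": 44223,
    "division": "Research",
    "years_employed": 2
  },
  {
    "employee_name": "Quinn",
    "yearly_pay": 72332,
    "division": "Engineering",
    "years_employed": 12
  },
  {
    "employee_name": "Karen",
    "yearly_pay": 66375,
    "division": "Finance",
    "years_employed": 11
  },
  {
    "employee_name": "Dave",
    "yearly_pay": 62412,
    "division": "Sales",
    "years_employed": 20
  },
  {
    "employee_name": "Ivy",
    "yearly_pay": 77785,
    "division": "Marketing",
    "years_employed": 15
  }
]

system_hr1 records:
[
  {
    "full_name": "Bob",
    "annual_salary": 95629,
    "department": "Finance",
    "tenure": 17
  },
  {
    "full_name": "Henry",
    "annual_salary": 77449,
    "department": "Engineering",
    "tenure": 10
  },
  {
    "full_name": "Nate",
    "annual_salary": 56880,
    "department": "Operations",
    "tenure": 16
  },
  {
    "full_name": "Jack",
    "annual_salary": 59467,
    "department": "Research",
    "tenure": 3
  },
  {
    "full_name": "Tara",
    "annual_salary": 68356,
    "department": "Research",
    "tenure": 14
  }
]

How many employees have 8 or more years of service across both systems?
9

Reconcile schemas: "years_employed" (system_hr2) = "tenure" (system_hr1) = years of service

From system_hr2: 5 employees with >= 8 years
From system_hr1: 4 employees with >= 8 years

Total: 5 + 4 = 9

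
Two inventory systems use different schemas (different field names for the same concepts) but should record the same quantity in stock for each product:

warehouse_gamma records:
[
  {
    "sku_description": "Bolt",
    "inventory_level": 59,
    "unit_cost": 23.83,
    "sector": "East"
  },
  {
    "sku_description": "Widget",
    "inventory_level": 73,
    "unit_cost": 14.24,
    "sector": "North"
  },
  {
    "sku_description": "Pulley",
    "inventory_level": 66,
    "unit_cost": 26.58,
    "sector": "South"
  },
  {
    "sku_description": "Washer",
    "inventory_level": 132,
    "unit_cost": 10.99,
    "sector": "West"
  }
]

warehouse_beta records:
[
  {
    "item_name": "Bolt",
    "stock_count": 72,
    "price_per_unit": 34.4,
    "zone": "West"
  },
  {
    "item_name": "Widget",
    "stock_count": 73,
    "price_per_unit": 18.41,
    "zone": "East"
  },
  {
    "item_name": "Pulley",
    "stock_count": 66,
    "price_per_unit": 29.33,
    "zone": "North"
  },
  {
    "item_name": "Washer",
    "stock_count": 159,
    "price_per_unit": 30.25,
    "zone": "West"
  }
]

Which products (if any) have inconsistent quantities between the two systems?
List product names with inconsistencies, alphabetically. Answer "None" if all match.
Bolt, Washer

Schema mappings:
- "sku_description" (warehouse_gamma) = "item_name" (warehouse_beta) = product name
- "inventory_level" (warehouse_gamma) = "stock_count" (warehouse_beta) = quantity

Comparison:
  Bolt: 59 vs 72 - MISMATCH
  Widget: 73 vs 73 - MATCH
  Pulley: 66 vs 66 - MATCH
  Washer: 132 vs 159 - MISMATCH

Products with inconsistencies: Bolt, Washer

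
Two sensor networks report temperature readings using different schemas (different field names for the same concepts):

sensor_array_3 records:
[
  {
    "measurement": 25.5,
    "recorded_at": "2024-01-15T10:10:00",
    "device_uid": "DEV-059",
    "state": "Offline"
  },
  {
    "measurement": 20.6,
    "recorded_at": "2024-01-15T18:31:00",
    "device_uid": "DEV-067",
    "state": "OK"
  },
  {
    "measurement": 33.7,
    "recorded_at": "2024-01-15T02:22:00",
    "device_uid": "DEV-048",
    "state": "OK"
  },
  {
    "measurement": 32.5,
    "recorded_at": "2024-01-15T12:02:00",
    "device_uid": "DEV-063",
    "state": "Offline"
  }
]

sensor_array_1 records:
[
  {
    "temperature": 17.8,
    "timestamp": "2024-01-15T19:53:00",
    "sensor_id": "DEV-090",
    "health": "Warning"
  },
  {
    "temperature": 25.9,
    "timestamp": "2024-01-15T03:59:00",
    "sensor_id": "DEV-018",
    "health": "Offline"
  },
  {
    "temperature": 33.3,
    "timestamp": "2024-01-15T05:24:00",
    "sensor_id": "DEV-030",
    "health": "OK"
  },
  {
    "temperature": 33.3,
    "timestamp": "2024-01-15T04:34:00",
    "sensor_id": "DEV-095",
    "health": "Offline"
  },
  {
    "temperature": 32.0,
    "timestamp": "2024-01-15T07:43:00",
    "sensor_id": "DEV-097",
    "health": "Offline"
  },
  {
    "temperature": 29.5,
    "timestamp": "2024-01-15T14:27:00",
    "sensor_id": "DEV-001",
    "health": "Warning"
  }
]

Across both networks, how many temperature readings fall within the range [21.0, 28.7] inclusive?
2

Schema mapping: "measurement" (sensor_array_3) = "temperature" (sensor_array_1) = temperature

Readings in [21.0, 28.7] from sensor_array_3: 1
Readings in [21.0, 28.7] from sensor_array_1: 1

Total count: 1 + 1 = 2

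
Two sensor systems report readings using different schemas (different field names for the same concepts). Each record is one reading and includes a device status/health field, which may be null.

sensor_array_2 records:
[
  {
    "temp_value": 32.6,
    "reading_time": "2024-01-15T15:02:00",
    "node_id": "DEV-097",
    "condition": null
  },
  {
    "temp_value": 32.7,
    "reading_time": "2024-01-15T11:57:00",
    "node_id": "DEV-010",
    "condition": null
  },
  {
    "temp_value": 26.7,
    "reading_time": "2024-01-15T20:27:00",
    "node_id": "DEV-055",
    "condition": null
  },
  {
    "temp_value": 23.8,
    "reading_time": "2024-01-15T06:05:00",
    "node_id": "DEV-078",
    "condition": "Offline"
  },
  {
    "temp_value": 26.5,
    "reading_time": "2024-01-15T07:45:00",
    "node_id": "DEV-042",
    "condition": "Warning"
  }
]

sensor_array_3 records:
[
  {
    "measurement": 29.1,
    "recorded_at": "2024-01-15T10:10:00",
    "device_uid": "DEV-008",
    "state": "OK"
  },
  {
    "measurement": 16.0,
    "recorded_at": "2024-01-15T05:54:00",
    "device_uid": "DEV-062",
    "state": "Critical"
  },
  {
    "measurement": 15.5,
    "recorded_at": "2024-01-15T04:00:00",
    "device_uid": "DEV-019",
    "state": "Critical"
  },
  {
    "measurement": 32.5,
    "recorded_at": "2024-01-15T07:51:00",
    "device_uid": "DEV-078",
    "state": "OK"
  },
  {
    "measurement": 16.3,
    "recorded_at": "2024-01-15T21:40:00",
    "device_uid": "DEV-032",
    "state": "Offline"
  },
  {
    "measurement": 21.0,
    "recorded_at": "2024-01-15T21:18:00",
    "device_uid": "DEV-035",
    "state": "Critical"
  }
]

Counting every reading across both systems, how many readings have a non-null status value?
8

Schema mapping: "condition" (sensor_array_2) = "state" (sensor_array_3) = status

Non-null in sensor_array_2: 2
Non-null in sensor_array_3: 6

Total non-null: 2 + 6 = 8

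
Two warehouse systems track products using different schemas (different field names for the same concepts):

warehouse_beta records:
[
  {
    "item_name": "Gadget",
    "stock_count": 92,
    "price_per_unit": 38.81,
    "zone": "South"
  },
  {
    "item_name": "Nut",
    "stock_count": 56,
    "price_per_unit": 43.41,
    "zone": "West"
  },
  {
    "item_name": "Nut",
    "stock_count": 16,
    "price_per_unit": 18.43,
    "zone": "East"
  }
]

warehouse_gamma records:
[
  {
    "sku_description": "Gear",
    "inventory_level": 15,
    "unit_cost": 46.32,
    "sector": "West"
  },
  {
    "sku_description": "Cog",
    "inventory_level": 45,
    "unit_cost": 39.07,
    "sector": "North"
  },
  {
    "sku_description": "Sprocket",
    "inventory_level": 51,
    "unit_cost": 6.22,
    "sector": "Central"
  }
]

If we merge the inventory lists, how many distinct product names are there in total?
5

Schema mapping: "item_name" (warehouse_beta) = "sku_description" (warehouse_gamma) = product name

Products in warehouse_beta: ['Gadget', 'Nut']
Products in warehouse_gamma: ['Cog', 'Gear', 'Sprocket']

Union (unique products): ['Cog', 'Gadget', 'Gear', 'Nut', 'Sprocket']
Count: 5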